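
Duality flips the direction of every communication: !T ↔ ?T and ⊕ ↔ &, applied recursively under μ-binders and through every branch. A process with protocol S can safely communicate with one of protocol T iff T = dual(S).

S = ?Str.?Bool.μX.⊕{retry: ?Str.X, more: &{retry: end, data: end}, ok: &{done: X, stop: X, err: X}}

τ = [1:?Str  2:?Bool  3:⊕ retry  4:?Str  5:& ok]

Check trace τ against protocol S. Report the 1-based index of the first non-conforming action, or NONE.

step 1: ?Str  ok  state: ?Bool.μX.…
step 2: ?Bool  ok  state: μX.…
step 3: ⊕ retry  ok  state: ?Str.μX.…
step 4: ?Str  ok  state: μX.…
step 5: got & ok, protocol expects ⊕ retry or ⊕ more or ⊕ ok  ✗

5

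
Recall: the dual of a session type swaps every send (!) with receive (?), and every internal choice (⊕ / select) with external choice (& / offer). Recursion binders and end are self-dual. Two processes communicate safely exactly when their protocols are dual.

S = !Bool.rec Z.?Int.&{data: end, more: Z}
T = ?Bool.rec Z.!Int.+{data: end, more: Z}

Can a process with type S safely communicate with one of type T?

!Bool vs ?Bool  ok
  rec Z vs rec Z  ok (rec unchanged)
    ?Int vs !Int  ok
      &{data,more} vs +{data,more}  ok labels match
        [data]
          end vs end  ok
        [more]
          Z vs Z  ok

YES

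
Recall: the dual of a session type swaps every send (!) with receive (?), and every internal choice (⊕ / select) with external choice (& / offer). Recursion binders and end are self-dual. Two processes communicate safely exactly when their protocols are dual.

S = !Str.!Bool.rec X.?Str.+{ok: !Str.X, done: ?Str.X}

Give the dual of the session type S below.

?Str.?Bool.rec X.!Str.&{ok: ?Str.X, done: !Str.X}

!Str → ?Str
  !Bool → ?Bool
    rec X → rec X  (rec unchanged)
      ?Str → !Str
        +{ok,done} → &{ok,done}  (⊕→&)
          [ok]
            !Str → ?Str
              X self-dual
          [done]
            ?Str → !Str
              X self-dual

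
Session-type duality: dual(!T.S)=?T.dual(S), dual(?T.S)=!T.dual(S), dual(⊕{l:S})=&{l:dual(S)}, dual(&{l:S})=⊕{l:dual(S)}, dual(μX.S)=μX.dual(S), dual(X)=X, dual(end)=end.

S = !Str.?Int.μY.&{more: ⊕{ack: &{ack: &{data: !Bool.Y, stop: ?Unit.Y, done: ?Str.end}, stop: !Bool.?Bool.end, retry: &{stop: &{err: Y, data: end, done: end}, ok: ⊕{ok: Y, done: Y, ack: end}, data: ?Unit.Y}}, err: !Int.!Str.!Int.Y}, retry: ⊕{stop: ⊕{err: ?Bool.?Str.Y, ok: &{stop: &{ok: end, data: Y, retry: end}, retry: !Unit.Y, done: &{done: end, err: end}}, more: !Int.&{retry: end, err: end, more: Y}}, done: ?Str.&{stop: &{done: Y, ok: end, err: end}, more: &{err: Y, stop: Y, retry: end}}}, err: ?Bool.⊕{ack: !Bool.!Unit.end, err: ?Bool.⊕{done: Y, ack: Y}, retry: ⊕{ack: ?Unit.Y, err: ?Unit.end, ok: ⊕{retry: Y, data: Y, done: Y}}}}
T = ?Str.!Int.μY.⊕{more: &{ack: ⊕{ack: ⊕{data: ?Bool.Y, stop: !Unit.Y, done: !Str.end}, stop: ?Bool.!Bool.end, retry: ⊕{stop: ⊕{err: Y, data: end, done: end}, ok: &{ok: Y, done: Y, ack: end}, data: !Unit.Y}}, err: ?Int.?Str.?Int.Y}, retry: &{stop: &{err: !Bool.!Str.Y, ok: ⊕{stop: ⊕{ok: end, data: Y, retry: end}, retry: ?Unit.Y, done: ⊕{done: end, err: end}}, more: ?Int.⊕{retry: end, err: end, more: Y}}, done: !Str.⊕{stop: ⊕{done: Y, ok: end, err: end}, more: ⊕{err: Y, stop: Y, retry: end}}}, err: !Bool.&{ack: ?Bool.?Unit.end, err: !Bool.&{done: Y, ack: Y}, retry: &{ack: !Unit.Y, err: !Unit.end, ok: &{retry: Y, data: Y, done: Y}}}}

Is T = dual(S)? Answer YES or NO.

!Str ‖ ?Str  ✓
  ?Int ‖ !Int  ✓
    μY ‖ μY  ✓ (rec unchanged)
      &{more,retry,err} ‖ ⊕{more,retry,err}  ✓ labels match
        • more:
          ⊕{ack,err} ‖ &{ack,err}  ✓ labels match
            • ack:
              &{ack,stop,retry} ‖ ⊕{ack,stop,retry}  ✓ labels match
                • ack:
                  &{data,stop,done} ‖ ⊕{data,stop,done}  ✓ labels match
                    • data:
                      !Bool ‖ ?Bool  ✓
                        Y ‖ Y  ✓
                    • stop:
                      ?Unit ‖ !Unit  ✓
                        Y ‖ Y  ✓
                    • done:
                      ?Str ‖ !Str  ✓
                        end ‖ end  ✓
                • stop:
                  !Bool ‖ ?Bool  ✓
                    ?Bool ‖ !Bool  ✓
                      end ‖ end  ✓
                • retry:
                  &{stop,ok,data} ‖ ⊕{stop,ok,data}  ✓ labels match
                    • stop:
                      &{err,data,done} ‖ ⊕{err,data,done}  ✓ labels match
                        • err:
                          Y ‖ Y  ✓
                        • data:
                          end ‖ end  ✓
                        • done:
                          end ‖ end  ✓
                    • ok:
                      ⊕{ok,done,ack} ‖ &{ok,done,ack}  ✓ labels match
                        • ok:
                          Y ‖ Y  ✓
                        • done:
                          Y ‖ Y  ✓
                        • ack:
                          end ‖ end  ✓
                    • data:
                      ?Unit ‖ !Unit  ✓
                        Y ‖ Y  ✓
            • err:
              !Int ‖ ?Int  ✓
                !Str ‖ ?Str  ✓
                  !Int ‖ ?Int  ✓
                    Y ‖ Y  ✓
        • retry:
          ⊕{stop,done} ‖ &{stop,done}  ✓ labels match
            • stop:
              ⊕{err,ok,more} ‖ &{err,ok,more}  ✓ labels match
                • err:
                  ?Bool ‖ !Bool  ✓
                    ?Str ‖ !Str  ✓
                      Y ‖ Y  ✓
                • ok:
                  &{stop,retry,done} ‖ ⊕{stop,retry,done}  ✓ labels match
                    • stop:
                      &{ok,data,retry} ‖ ⊕{ok,data,retry}  ✓ labels match
                        • ok:
                          end ‖ end  ✓
                        • data:
                          Y ‖ Y  ✓
                        • retry:
                          end ‖ end  ✓
                    • retry:
                      !Unit ‖ ?Unit  ✓
                        Y ‖ Y  ✓
                    • done:
                      &{done,err} ‖ ⊕{done,err}  ✓ labels match
                        • done:
                          end ‖ end  ✓
                        • err:
                          end ‖ end  ✓
                • more:
                  !Int ‖ ?Int  ✓
                    &{retry,err,more} ‖ ⊕{retry,err,more}  ✓ labels match
                      • retry:
                        end ‖ end  ✓
                      • err:
                        end ‖ end  ✓
                      • more:
                        Y ‖ Y  ✓
            • done:
              ?Str ‖ !Str  ✓
                &{stop,more} ‖ ⊕{stop,more}  ✓ labels match
                  • stop:
                    &{done,ok,err} ‖ ⊕{done,ok,err}  ✓ labels match
                      • done:
                        Y ‖ Y  ✓
                      • ok:
                        end ‖ end  ✓
                      • err:
                        end ‖ end  ✓
                  • more:
                    &{err,stop,retry} ‖ ⊕{err,stop,retry}  ✓ labels match
                      • err:
                        Y ‖ Y  ✓
                      • stop:
                        Y ‖ Y  ✓
                      • retry:
                        end ‖ end  ✓
        • err:
          ?Bool ‖ !Bool  ✓
            ⊕{ack,err,retry} ‖ &{ack,err,retry}  ✓ labels match
              • ack:
                !Bool ‖ ?Bool  ✓
                  !Unit ‖ ?Unit  ✓
                    end ‖ end  ✓
              • err:
                ?Bool ‖ !Bool  ✓
                  ⊕{done,ack} ‖ &{done,ack}  ✓ labels match
                    • done:
                      Y ‖ Y  ✓
                    • ack:
                      Y ‖ Y  ✓
              • retry:
                ⊕{ack,err,ok} ‖ &{ack,err,ok}  ✓ labels match
                  • ack:
                    ?Unit ‖ !Unit  ✓
                      Y ‖ Y  ✓
                  • err:
                    ?Unit ‖ !Unit  ✓
                      end ‖ end  ✓
                  • ok:
                    ⊕{retry,data,done} ‖ &{retry,data,done}  ✓ labels match
                      • retry:
                        Y ‖ Y  ✓
                      • data:
                        Y ‖ Y  ✓
                      • done:
                        Y ‖ Y  ✓

YES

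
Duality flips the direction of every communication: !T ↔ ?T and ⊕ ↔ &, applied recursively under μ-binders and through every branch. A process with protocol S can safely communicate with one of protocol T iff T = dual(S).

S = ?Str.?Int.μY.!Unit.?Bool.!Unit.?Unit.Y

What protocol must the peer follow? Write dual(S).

?Str → !Str
  ?Int → !Int
    μY → μY  (μ self-dual)
      !Unit → ?Unit
        ?Bool → !Bool
          !Unit → ?Unit
            ?Unit → !Unit
              Y self-dual

!Str.!Int.μY.?Unit.!Bool.?Unit.!Unit.Y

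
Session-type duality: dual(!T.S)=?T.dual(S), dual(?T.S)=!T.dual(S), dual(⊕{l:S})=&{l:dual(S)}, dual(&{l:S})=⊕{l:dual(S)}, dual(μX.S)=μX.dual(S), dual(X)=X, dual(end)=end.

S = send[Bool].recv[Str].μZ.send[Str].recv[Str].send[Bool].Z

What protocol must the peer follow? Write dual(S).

send[Bool] = recv[Bool]
  recv[Str] = send[Str]
    μZ = μZ  (rec unchanged)
      send[Str] = recv[Str]
        recv[Str] = send[Str]
          send[Bool] = recv[Bool]
            dual(Z) = Z

recv[Bool].send[Str].μZ.recv[Str].send[Str].recv[Bool].Z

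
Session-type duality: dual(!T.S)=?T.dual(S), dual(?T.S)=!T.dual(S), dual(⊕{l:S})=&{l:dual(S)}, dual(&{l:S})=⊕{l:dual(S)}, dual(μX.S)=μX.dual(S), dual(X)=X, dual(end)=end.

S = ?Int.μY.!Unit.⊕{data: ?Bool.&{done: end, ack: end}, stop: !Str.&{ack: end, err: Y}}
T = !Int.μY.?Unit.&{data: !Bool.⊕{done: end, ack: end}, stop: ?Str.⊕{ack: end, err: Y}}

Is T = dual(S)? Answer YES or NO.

YES

?Int | !Int  ok
  μY | μY  ok (rec unchanged)
    !Unit | ?Unit  ok
      ⊕{data,stop} | &{data,stop}  ok labels match
        [data]
          ?Bool | !Bool  ok
            &{done,ack} | ⊕{done,ack}  ok labels match
              [done]
                end | end  ok
              [ack]
                end | end  ok
        [stop]
          !Str | ?Str  ok
            &{ack,err} | ⊕{ack,err}  ok labels match
              [ack]
                end | end  ok
              [err]
                Y | Y  ok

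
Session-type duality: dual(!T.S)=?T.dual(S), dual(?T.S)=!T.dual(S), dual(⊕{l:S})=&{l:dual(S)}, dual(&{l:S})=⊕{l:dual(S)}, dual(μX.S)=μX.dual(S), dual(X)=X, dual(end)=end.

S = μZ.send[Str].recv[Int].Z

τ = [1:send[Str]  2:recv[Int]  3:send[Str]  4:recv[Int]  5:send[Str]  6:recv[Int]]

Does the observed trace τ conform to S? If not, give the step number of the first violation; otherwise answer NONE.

@1 send[Str]  match  cont: recv[Int].μZ.…
@2 recv[Int]  match  cont: μZ.…
@3 send[Str]  match  cont: recv[Int].μZ.…
@4 recv[Int]  match  cont: μZ.…
@5 send[Str]  match  cont: recv[Int].μZ.…
@6 recv[Int]  match  cont: μZ.…
τ conforms to S (length 6)

NONE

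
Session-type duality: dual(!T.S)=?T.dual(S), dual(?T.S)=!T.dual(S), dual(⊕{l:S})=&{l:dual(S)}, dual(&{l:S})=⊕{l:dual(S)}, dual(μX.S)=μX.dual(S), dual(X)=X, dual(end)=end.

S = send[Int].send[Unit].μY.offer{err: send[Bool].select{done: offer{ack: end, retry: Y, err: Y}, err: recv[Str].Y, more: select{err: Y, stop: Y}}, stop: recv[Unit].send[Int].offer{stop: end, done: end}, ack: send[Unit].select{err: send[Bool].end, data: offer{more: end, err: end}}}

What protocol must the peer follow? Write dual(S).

send[Int] → recv[Int]
  send[Unit] → recv[Unit]
    μY → μY  (binder kept)
      offer{err,stop,ack} → select{err,stop,ack}  (&→⊕)
        case err:
          send[Bool] → recv[Bool]
            select{done,err,more} → offer{done,err,more}  (⊕→&)
              case done:
                offer{ack,retry,err} → select{ack,retry,err}  (&→⊕)
                  case ack:
                    dual(end) = end
                  case retry:
                    dual(Y) = Y
                  case err:
                    dual(Y) = Y
              case err:
                recv[Str] → send[Str]
                  dual(Y) = Y
              case more:
                select{err,stop} → offer{err,stop}  (⊕→&)
                  case err:
                    dual(Y) = Y
                  case stop:
                    dual(Y) = Y
        case stop:
          recv[Unit] → send[Unit]
            send[Int] → recv[Int]
              offer{stop,done} → select{stop,done}  (&→⊕)
                case stop:
                  dual(end) = end
                case done:
                  dual(end) = end
        case ack:
          send[Unit] → recv[Unit]
            select{err,data} → offer{err,data}  (⊕→&)
              case err:
                send[Bool] → recv[Bool]
                  dual(end) = end
              case data:
                offer{more,err} → select{more,err}  (&→⊕)
                  case more:
                    dual(end) = end
                  case err:
                    dual(end) = end

recv[Int].recv[Unit].μY.select{err: recv[Bool].offer{done: select{ack: end, retry: Y, err: Y}, err: send[Str].Y, more: offer{err: Y, stop: Y}}, stop: send[Unit].recv[Int].select{stop: end, done: end}, ack: recv[Unit].offer{err: recv[Bool].end, data: select{more: end, err: end}}}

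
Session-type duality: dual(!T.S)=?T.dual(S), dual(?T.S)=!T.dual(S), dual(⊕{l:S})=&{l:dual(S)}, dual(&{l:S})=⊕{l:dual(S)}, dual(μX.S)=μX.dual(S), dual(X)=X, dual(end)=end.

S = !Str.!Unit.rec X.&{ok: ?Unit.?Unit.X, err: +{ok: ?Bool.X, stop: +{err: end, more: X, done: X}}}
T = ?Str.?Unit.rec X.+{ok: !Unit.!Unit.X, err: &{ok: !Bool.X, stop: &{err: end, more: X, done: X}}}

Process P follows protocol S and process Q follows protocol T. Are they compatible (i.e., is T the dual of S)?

YES

!Str vs ?Str  match
  !Unit vs ?Unit  match
    rec X vs rec X  match (binder kept)
      &{ok,err} vs +{ok,err}  match label sets agree
        • ok:
          ?Unit vs !Unit  match
            ?Unit vs !Unit  match
              X vs X  match
        • err:
          +{ok,stop} vs &{ok,stop}  match label sets agree
            • ok:
              ?Bool vs !Bool  match
                X vs X  match
            • stop:
              +{err,more,done} vs &{err,more,done}  match label sets agree
                • err:
                  end vs end  match
                • more:
                  X vs X  match
                • done:
                  X vs X  match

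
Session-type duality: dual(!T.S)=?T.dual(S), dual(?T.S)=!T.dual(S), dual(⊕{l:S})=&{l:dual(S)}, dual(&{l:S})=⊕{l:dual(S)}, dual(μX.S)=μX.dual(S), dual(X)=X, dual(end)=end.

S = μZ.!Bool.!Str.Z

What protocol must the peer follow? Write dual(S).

μZ = μZ  (rec unchanged)
  !Bool = ?Bool
    !Str = ?Str
      dual(Z) = Z

μZ.?Bool.?Str.Z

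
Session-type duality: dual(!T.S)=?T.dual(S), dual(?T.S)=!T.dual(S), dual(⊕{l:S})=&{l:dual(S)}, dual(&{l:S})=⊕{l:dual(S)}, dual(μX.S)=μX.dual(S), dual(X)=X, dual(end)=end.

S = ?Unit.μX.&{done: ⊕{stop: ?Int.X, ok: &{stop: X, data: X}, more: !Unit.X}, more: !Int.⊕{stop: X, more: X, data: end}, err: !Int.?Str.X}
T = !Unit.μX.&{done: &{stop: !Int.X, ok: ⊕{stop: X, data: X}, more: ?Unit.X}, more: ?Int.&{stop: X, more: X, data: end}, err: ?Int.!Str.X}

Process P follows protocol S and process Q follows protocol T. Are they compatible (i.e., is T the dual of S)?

?Unit | !Unit  ok
  μX | μX  ok (μ self-dual)
    &{done,more,err} | &{done,more,err}  ✗ choice polarity not flipped — not dual

NO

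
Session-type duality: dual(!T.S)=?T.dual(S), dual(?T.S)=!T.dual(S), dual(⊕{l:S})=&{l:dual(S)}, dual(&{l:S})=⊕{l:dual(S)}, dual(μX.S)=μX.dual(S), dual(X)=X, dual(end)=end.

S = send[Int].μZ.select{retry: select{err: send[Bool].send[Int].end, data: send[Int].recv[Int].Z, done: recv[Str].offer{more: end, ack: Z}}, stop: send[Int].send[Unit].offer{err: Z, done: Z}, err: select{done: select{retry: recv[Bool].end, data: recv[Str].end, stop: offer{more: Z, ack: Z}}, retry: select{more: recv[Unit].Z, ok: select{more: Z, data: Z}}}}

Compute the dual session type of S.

recv[Int].μZ.offer{retry: offer{err: recv[Bool].recv[Int].end, data: recv[Int].send[Int].Z, done: send[Str].select{more: end, ack: Z}}, stop: recv[Int].recv[Unit].select{err: Z, done: Z}, err: offer{done: offer{retry: send[Bool].end, data: send[Str].end, stop: select{more: Z, ack: Z}}, retry: offer{more: send[Unit].Z, ok: offer{more: Z, data: Z}}}}

send[Int] → recv[Int]
  μZ → μZ  (μ self-dual)
    select{retry,stop,err} → offer{retry,stop,err}  (select→offer)
      [retry]
        select{err,data,done} → offer{err,data,done}  (select→offer)
          [err]
            send[Bool] → recv[Bool]
              send[Int] → recv[Int]
                end self-dual
          [data]
            send[Int] → recv[Int]
              recv[Int] → send[Int]
                Z self-dual
          [done]
            recv[Str] → send[Str]
              offer{more,ack} → select{more,ack}  (external→internal)
                [more]
                  end self-dual
                [ack]
                  Z self-dual
      [stop]
        send[Int] → recv[Int]
          send[Unit] → recv[Unit]
            offer{err,done} → select{err,done}  (external→internal)
              [err]
                Z self-dual
              [done]
                Z self-dual
      [err]
        select{done,retry} → offer{done,retry}  (select→offer)
          [done]
            select{retry,data,stop} → offer{retry,data,stop}  (select→offer)
              [retry]
                recv[Bool] → send[Bool]
                  end self-dual
              [data]
                recv[Str] → send[Str]
                  end self-dual
              [stop]
                offer{more,ack} → select{more,ack}  (external→internal)
                  [more]
                    Z self-dual
                  [ack]
                    Z self-dual
          [retry]
            select{more,ok} → offer{more,ok}  (select→offer)
              [more]
                recv[Unit] → send[Unit]
                  Z self-dual
              [ok]
                select{more,data} → offer{more,data}  (select→offer)
                  [more]
                    Z self-dual
                  [data]
                    Z self-dual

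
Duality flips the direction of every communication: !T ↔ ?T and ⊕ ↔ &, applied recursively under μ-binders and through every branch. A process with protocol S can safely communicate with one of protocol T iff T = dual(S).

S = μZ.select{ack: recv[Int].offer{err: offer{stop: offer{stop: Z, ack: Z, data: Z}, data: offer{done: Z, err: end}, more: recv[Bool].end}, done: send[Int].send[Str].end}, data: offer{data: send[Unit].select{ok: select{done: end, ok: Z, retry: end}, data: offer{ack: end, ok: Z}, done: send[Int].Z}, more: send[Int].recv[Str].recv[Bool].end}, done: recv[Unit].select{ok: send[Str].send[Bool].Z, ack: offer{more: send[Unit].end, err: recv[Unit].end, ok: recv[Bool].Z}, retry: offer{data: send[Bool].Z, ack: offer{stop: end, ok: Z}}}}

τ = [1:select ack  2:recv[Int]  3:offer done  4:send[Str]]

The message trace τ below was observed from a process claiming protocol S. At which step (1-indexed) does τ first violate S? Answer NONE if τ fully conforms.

@1 select ack  match  cont: recv[Int].offer{err: offer{stop: offer{stop: μZ.…, ack: μZ.…, data: μZ.…}, data: offer{done: μZ.…, err: end}, more: recv[Bool].end}, done: send[Int].send[Str].end}
@2 recv[Int]  match  cont: offer{err: offer{stop: offer{stop: μZ.…, ack: μZ.…, data: μZ.…}, data: offer{done: μZ.…, err: end}, more: recv[Bool].end}, done: send[Int].send[Str].end}
@3 offer done  match  cont: send[Int].send[Str].end
@4 got send[Str], protocol expects send[Int]  ✗

4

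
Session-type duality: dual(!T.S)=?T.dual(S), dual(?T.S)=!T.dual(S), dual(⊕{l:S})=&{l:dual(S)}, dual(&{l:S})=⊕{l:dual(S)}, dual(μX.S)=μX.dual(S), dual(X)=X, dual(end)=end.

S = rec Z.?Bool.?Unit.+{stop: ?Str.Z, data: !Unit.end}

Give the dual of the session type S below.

rec Z → rec Z  (rec unchanged)
  ?Bool → !Bool
    ?Unit → !Unit
      +{stop,data} → &{stop,data}  (select→offer)
        [stop]
          ?Str → !Str
            Z ↦ Z
        [data]
          !Unit → ?Unit
            end ↦ end

rec Z.!Bool.!Unit.&{stop: !Str.Z, data: ?Unit.end}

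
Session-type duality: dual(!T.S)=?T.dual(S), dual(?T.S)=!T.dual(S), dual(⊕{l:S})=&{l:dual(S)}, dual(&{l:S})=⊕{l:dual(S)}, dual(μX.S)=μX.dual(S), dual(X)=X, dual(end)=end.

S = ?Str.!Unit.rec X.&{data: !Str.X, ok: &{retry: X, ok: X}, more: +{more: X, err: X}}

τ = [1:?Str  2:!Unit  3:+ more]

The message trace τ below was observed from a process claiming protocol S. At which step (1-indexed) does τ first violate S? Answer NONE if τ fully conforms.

3

[1] ?Str  ✓  now at !Unit.rec X.…
[2] !Unit  ✓  now at rec X.…
[3] got + more, protocol expects & data or & ok or & more  ✗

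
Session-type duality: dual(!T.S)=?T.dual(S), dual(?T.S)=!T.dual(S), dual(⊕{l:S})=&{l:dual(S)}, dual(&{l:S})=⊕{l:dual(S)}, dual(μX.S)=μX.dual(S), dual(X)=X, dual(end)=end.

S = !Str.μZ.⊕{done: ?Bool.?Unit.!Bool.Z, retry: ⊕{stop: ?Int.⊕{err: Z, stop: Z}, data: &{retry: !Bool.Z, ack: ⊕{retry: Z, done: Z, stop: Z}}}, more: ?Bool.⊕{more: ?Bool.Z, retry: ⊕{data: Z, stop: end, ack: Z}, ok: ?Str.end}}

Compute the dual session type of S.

?Str.μZ.&{done: !Bool.!Unit.?Bool.Z, retry: &{stop: !Int.&{err: Z, stop: Z}, data: ⊕{retry: ?Bool.Z, ack: &{retry: Z, done: Z, stop: Z}}}, more: !Bool.&{more: !Bool.Z, retry: &{data: Z, stop: end, ack: Z}, ok: !Str.end}}

!Str → ?Str
  μZ → μZ  (μ self-dual)
    ⊕{done,retry,more} → &{done,retry,more}  (⊕→&)
      • done:
        ?Bool → !Bool
          ?Unit → !Unit
            !Bool → ?Bool
              Z ↦ Z
      • retry:
        ⊕{stop,data} → &{stop,data}  (⊕→&)
          • stop:
            ?Int → !Int
              ⊕{err,stop} → &{err,stop}  (⊕→&)
                • err:
                  Z ↦ Z
                • stop:
                  Z ↦ Z
          • data:
            &{retry,ack} → ⊕{retry,ack}  (external→internal)
              • retry:
                !Bool → ?Bool
                  Z ↦ Z
              • ack:
                ⊕{retry,done,stop} → &{retry,done,stop}  (⊕→&)
                  • retry:
                    Z ↦ Z
                  • done:
                    Z ↦ Z
                  • stop:
                    Z ↦ Z
      • more:
        ?Bool → !Bool
          ⊕{more,retry,ok} → &{more,retry,ok}  (⊕→&)
            • more:
              ?Bool → !Bool
                Z ↦ Z
            • retry:
              ⊕{data,stop,ack} → &{data,stop,ack}  (⊕→&)
                • data:
                  Z ↦ Z
                • stop:
                  end ↦ end
                • ack:
                  Z ↦ Z
            • ok:
              ?Str → !Str
                end ↦ end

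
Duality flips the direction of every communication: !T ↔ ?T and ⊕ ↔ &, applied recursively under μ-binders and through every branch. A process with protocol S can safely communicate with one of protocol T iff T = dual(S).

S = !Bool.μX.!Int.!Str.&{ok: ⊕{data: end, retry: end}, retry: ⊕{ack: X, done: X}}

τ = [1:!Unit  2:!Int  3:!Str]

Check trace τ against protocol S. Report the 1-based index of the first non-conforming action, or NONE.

step 1: got !Unit, protocol expects !Bool  ✗

1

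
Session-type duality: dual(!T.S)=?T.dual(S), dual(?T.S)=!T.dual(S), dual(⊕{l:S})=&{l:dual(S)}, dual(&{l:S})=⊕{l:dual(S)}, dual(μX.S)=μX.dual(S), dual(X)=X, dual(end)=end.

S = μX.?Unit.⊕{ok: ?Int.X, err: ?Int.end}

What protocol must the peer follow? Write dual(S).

μX.!Unit.&{ok: !Int.X, err: !Int.end}

μX → μX  (μ self-dual)
  ?Unit → !Unit
    ⊕{ok,err} → &{ok,err}  (⊕→&)
      [ok]
        ?Int → !Int
          X ↦ X
      [err]
        ?Int → !Int
          end ↦ end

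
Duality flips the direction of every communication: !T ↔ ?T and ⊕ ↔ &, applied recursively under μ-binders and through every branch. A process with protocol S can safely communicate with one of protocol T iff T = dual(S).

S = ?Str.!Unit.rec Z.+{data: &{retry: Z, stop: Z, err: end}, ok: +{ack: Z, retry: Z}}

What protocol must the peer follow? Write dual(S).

!Str.?Unit.rec Z.&{data: +{retry: Z, stop: Z, err: end}, ok: &{ack: Z, retry: Z}}

?Str = !Str
  !Unit = ?Unit
    rec Z = rec Z  (rec unchanged)
      +{data,ok} = &{data,ok}  (select→offer)
        • data:
          &{retry,stop,err} = +{retry,stop,err}  (&→⊕)
            • retry:
              dual(Z) = Z
            • stop:
              dual(Z) = Z
            • err:
              dual(end) = end
        • ok:
          +{ack,retry} = &{ack,retry}  (select→offer)
            • ack:
              dual(Z) = Z
            • retry:
              dual(Z) = Z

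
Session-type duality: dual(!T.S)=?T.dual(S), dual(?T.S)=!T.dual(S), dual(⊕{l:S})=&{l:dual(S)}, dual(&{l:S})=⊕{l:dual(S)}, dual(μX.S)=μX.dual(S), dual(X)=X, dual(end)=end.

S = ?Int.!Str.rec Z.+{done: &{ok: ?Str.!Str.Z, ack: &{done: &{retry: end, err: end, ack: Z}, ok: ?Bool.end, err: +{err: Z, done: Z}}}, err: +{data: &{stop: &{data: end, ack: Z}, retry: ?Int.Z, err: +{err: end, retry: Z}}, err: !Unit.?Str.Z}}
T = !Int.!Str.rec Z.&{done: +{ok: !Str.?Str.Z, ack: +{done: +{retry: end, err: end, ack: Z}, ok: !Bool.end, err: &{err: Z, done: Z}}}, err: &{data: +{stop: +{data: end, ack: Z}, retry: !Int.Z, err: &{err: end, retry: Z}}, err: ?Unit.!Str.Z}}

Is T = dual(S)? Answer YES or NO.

?Int vs !Int  ok
  !Str vs !Str  ✗ same direction on both sides — not dual

NO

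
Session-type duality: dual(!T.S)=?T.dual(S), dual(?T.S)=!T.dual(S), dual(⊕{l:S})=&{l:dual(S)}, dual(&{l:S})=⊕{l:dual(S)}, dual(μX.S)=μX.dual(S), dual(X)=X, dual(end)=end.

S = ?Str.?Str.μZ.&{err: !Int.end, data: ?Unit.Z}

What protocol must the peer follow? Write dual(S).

?Str ↦ !Str
  ?Str ↦ !Str
    μZ ↦ μZ  (binder kept)
      &{err,data} ↦ ⊕{err,data}  (&→⊕)
        [err]
          !Int ↦ ?Int
            end ↦ end
        [data]
          ?Unit ↦ !Unit
            Z ↦ Z

!Str.!Str.μZ.⊕{err: ?Int.end, data: !Unit.Z}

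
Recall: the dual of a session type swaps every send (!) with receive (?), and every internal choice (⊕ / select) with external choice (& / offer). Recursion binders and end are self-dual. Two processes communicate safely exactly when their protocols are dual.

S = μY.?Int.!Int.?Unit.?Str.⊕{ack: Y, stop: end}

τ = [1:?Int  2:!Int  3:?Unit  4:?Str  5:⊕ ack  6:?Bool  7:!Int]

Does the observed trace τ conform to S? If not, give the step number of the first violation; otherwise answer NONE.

6

@1 ?Int  ✓  now at !Int.?Unit.?Str.⊕{ack: μY.…, stop: end}
@2 !Int  ✓  now at ?Unit.?Str.⊕{ack: μY.…, stop: end}
@3 ?Unit  ✓  now at ?Str.⊕{ack: μY.…, stop: end}
@4 ?Str  ✓  now at ⊕{ack: μY.…, stop: end}
@5 ⊕ ack  ✓  now at μY.…
@6 got ?Bool, protocol expects ?Int  ✗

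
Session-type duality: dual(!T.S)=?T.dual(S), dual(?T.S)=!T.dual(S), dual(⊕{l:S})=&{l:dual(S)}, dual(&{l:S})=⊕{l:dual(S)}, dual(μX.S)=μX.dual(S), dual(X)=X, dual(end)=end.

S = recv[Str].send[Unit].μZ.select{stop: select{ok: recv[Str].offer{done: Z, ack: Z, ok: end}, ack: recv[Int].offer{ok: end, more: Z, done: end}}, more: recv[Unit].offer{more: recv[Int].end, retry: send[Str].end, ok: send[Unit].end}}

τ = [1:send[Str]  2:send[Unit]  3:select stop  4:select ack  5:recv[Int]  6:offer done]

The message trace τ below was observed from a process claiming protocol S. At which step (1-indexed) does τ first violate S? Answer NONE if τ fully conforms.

1

@1 got send[Str], protocol expects recv[Str]  ✗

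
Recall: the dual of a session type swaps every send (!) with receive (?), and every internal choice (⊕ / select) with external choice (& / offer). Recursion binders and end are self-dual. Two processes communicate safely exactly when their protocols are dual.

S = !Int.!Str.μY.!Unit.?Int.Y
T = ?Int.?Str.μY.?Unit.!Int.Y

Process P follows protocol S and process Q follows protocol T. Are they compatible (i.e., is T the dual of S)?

!Int vs ?Int  ok
  !Str vs ?Str  ok
    μY vs μY  ok (binder kept)
      !Unit vs ?Unit  ok
        ?Int vs !Int  ok
          Y vs Y  ok

YES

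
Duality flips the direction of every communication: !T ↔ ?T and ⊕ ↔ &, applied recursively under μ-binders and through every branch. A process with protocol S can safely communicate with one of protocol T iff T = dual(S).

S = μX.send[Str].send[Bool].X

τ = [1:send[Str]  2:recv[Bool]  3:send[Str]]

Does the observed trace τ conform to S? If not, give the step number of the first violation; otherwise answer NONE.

@1 send[Str]  ok  now at send[Bool].μX.…
@2 got recv[Bool], protocol expects send[Bool]  ✗

2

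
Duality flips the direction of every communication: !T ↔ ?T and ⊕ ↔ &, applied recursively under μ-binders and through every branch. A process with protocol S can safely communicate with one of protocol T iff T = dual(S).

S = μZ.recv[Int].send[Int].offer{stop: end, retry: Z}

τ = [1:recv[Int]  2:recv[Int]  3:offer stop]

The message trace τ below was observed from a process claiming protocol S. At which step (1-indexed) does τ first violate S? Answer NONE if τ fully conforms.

2

@1 recv[Int]  ✓  now at send[Int].offer{stop: end, retry: μZ.…}
@2 got recv[Int], protocol expects send[Int]  ✗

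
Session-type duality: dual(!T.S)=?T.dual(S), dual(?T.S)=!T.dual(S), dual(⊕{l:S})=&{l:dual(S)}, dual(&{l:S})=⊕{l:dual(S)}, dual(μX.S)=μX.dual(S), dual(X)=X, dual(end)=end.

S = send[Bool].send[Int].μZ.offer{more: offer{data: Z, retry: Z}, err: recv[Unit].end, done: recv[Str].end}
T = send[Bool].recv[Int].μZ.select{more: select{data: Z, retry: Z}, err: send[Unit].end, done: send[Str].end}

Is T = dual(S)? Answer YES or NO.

NO

send[Bool] | send[Bool]  ✗ same direction on both sides — not dual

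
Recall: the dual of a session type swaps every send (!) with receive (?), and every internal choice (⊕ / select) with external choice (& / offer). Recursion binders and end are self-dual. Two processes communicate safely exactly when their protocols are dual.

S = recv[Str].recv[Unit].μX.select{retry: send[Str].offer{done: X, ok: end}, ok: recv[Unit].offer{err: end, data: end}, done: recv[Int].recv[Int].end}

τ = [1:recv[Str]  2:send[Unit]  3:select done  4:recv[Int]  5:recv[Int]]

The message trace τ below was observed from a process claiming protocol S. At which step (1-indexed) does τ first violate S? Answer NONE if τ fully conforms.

2

[1] recv[Str]  ok  residual = recv[Unit].μX.…
[2] got send[Unit], protocol expects recv[Unit]  ✗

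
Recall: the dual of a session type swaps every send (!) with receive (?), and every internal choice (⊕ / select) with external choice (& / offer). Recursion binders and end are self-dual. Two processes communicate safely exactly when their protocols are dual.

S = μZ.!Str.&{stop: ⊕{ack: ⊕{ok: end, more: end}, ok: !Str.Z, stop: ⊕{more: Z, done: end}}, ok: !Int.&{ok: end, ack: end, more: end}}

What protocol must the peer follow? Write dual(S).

μZ.?Str.⊕{stop: &{ack: &{ok: end, more: end}, ok: ?Str.Z, stop: &{more: Z, done: end}}, ok: ?Int.⊕{ok: end, ack: end, more: end}}

μZ ↦ μZ  (μ self-dual)
  !Str ↦ ?Str
    &{stop,ok} ↦ ⊕{stop,ok}  (offer→select)
      • stop:
        ⊕{ack,ok,stop} ↦ &{ack,ok,stop}  (⊕→&)
          • ack:
            ⊕{ok,more} ↦ &{ok,more}  (⊕→&)
              • ok:
                dual(end) = end
              • more:
                dual(end) = end
          • ok:
            !Str ↦ ?Str
              dual(Z) = Z
          • stop:
            ⊕{more,done} ↦ &{more,done}  (⊕→&)
              • more:
                dual(Z) = Z
              • done:
                dual(end) = end
      • ok:
        !Int ↦ ?Int
          &{ok,ack,more} ↦ ⊕{ok,ack,more}  (offer→select)
            • ok:
              dual(end) = end
            • ack:
              dual(end) = end
            • more:
              dual(end) = end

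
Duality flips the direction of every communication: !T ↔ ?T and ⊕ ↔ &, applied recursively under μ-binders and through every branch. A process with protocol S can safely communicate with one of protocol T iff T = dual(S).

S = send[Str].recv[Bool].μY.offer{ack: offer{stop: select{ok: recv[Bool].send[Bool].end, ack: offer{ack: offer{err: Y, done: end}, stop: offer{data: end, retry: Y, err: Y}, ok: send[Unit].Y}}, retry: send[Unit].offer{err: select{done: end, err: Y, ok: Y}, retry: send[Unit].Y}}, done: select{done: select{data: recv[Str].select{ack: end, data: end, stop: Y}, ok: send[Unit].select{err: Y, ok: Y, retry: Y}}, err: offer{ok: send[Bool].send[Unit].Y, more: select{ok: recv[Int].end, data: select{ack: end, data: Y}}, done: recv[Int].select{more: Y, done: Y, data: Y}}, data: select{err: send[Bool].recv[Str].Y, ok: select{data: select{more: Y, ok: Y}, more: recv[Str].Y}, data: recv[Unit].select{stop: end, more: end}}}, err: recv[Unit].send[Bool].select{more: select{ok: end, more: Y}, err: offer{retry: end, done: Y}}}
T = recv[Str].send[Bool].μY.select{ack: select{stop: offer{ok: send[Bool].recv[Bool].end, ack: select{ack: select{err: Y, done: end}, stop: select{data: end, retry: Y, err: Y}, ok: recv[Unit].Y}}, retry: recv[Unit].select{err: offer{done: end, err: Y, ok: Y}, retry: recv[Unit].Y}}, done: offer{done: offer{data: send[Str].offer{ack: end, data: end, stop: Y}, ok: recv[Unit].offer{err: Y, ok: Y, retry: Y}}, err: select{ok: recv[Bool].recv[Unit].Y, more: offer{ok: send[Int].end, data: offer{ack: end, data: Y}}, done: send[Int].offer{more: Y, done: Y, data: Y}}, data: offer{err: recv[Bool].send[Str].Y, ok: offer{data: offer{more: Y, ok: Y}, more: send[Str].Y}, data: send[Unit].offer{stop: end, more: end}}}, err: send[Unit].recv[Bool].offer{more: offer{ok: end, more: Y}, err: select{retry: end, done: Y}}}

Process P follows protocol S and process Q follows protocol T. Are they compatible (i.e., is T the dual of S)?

send[Str] vs recv[Str]  match
  recv[Bool] vs send[Bool]  match
    μY vs μY  match (rec unchanged)
      offer{ack,done,err} vs select{ack,done,err}  match labels match
        [ack]
          offer{stop,retry} vs select{stop,retry}  match labels match
            [stop]
              select{ok,ack} vs offer{ok,ack}  match labels match
                [ok]
                  recv[Bool] vs send[Bool]  match
                    send[Bool] vs recv[Bool]  match
                      end vs end  match
                [ack]
                  offer{ack,stop,ok} vs select{ack,stop,ok}  match labels match
                    [ack]
                      offer{err,done} vs select{err,done}  match labels match
                        [err]
                          Y vs Y  match
                        [done]
                          end vs end  match
                    [stop]
                      offer{data,retry,err} vs select{data,retry,err}  match labels match
                        [data]
                          end vs end  match
                        [retry]
                          Y vs Y  match
                        [err]
                          Y vs Y  match
                    [ok]
                      send[Unit] vs recv[Unit]  match
                        Y vs Y  match
            [retry]
              send[Unit] vs recv[Unit]  match
                offer{err,retry} vs select{err,retry}  match labels match
                  [err]
                    select{done,err,ok} vs offer{done,err,ok}  match labels match
                      [done]
                        end vs end  match
                      [err]
                        Y vs Y  match
                      [ok]
                        Y vs Y  match
                  [retry]
                    send[Unit] vs recv[Unit]  match
                      Y vs Y  match
        [done]
          select{done,err,data} vs offer{done,err,data}  match labels match
            [done]
              select{data,ok} vs offer{data,ok}  match labels match
                [data]
                  recv[Str] vs send[Str]  match
                    select{ack,data,stop} vs offer{ack,data,stop}  match labels match
                      [ack]
                        end vs end  match
                      [data]
                        end vs end  match
                      [stop]
                        Y vs Y  match
                [ok]
                  send[Unit] vs recv[Unit]  match
                    select{err,ok,retry} vs offer{err,ok,retry}  match labels match
                      [err]
                        Y vs Y  match
                      [ok]
                        Y vs Y  match
                      [retry]
                        Y vs Y  match
            [err]
              offer{ok,more,done} vs select{ok,more,done}  match labels match
                [ok]
                  send[Bool] vs recv[Bool]  match
                    send[Unit] vs recv[Unit]  match
                      Y vs Y  match
                [more]
                  select{ok,data} vs offer{ok,data}  match labels match
                    [ok]
                      recv[Int] vs send[Int]  match
                        end vs end  match
                    [data]
                      select{ack,data} vs offer{ack,data}  match labels match
                        [ack]
                          end vs end  match
                        [data]
                          Y vs Y  match
                [done]
                  recv[Int] vs send[Int]  match
                    select{more,done,data} vs offer{more,done,data}  match labels match
                      [more]
                        Y vs Y  match
                      [done]
                        Y vs Y  match
                      [data]
                        Y vs Y  match
            [data]
              select{err,ok,data} vs offer{err,ok,data}  match labels match
                [err]
                  send[Bool] vs recv[Bool]  match
                    recv[Str] vs send[Str]  match
                      Y vs Y  match
                [ok]
                  select{data,more} vs offer{data,more}  match labels match
                    [data]
                      select{more,ok} vs offer{more,ok}  match labels match
                        [more]
                          Y vs Y  match
                        [ok]
                          Y vs Y  match
                    [more]
                      recv[Str] vs send[Str]  match
                        Y vs Y  match
                [data]
                  recv[Unit] vs send[Unit]  match
                    select{stop,more} vs offer{stop,more}  match labels match
                      [stop]
                        end vs end  match
                      [more]
                        end vs end  match
        [err]
          recv[Unit] vs send[Unit]  match
            send[Bool] vs recv[Bool]  match
              select{more,err} vs offer{more,err}  match labels match
                [more]
                  select{ok,more} vs offer{ok,more}  match labels match
                    [ok]
                      end vs end  match
                    [more]
                      Y vs Y  match
                [err]
                  offer{retry,done} vs select{retry,done}  match labels match
                    [retry]
                      end vs end  match
                    [done]
                      Y vs Y  match

YES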